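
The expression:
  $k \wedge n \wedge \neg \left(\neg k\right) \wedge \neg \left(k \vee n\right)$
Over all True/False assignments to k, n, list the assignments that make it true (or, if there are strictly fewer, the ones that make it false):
is never true.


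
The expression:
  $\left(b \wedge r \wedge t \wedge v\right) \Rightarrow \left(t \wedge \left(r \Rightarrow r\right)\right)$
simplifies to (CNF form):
$\text{True}$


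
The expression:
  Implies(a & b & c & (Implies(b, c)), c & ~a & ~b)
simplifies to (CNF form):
~a | ~b | ~c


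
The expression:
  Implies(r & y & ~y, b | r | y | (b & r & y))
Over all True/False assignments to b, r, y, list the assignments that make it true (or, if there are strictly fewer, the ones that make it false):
is always true.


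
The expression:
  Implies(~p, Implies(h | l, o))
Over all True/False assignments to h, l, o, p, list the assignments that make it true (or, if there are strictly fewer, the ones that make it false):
is false only for:
  h=False, l=True, o=False, p=False;
  h=True, l=False, o=False, p=False;
  h=True, l=True, o=False, p=False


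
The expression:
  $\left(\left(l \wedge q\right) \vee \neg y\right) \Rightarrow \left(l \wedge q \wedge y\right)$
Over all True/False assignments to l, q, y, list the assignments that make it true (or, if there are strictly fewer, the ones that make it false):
is true only for:
  l=False, q=False, y=True;
  l=False, q=True, y=True;
  l=True, q=False, y=True;
  l=True, q=True, y=True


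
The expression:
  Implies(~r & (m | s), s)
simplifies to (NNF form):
r | s | ~m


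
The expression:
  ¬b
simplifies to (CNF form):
¬b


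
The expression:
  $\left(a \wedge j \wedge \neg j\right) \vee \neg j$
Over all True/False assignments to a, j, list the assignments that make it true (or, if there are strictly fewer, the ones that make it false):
is true only for:
  a=False, j=False;
  a=True, j=False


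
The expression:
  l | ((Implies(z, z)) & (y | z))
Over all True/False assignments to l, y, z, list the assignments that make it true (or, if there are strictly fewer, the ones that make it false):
is false only for:
  l=False, y=False, z=False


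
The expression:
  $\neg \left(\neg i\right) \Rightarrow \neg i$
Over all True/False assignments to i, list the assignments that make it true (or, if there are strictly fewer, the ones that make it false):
is true only for:
  i=False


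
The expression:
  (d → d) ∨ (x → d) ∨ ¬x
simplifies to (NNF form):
True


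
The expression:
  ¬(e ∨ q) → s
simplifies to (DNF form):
e ∨ q ∨ s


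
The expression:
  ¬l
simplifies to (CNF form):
¬l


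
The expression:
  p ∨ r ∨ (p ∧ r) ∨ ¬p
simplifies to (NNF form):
True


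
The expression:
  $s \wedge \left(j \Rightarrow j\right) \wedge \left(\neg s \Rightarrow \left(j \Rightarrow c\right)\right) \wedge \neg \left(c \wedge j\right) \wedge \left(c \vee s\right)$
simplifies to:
$s \wedge \left(\neg c \vee \neg j\right)$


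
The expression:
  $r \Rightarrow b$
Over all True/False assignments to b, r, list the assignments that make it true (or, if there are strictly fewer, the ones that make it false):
is false only for:
  b=False, r=True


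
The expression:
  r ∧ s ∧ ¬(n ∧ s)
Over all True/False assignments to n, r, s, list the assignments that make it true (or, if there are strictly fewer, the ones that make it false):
is true only for:
  n=False, r=True, s=True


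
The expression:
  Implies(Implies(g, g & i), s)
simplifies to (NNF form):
s | (g & ~i)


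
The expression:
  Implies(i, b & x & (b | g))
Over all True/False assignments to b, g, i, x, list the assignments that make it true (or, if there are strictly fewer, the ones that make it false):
is false only for:
  b=False, g=False, i=True, x=False;
  b=False, g=False, i=True, x=True;
  b=False, g=True, i=True, x=False;
  b=False, g=True, i=True, x=True;
  b=True, g=False, i=True, x=False;
  b=True, g=True, i=True, x=False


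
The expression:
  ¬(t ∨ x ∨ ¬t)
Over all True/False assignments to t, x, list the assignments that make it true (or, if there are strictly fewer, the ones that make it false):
is never true.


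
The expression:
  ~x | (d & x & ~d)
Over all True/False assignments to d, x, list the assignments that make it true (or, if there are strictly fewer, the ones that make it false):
is true only for:
  d=False, x=False;
  d=True, x=False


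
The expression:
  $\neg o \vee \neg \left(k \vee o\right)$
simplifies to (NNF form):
$\neg o$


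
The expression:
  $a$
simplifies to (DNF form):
$a$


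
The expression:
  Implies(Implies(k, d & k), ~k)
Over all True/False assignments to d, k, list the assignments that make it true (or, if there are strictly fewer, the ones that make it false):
is false only for:
  d=True, k=True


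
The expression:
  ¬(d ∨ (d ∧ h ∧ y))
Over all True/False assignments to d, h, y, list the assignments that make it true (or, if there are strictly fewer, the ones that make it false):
is true only for:
  d=False, h=False, y=False;
  d=False, h=False, y=True;
  d=False, h=True, y=False;
  d=False, h=True, y=True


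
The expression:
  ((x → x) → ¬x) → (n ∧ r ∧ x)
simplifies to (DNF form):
x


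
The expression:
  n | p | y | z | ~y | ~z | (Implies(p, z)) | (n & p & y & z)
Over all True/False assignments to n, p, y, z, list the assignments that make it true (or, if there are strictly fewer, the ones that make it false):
is always true.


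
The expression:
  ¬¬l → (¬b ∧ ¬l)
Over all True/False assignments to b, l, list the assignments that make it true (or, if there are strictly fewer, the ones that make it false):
is true only for:
  b=False, l=False;
  b=True, l=False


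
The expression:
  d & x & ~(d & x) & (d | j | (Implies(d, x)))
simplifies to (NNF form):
False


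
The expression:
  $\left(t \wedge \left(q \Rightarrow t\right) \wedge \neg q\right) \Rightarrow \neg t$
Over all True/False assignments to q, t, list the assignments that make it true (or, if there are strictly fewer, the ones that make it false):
is false only for:
  q=False, t=True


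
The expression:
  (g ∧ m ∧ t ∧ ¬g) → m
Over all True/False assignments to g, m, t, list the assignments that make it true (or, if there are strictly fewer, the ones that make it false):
is always true.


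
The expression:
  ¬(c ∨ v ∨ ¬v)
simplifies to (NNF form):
False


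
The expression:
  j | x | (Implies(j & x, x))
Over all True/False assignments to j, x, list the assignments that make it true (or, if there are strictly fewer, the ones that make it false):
is always true.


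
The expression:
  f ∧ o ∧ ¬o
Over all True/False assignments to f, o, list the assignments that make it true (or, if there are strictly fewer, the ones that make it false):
is never true.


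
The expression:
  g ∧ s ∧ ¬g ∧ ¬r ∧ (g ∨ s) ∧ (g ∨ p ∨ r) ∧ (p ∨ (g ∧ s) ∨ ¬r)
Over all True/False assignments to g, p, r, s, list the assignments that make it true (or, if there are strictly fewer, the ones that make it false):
is never true.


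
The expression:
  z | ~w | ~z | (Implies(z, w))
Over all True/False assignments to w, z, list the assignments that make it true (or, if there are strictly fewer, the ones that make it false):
is always true.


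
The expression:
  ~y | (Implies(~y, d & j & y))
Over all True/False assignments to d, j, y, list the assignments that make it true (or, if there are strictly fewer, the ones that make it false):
is always true.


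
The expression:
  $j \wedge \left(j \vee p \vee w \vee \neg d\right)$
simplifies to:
$j$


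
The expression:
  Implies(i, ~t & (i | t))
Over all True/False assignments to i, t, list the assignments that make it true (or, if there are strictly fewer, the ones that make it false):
is false only for:
  i=True, t=True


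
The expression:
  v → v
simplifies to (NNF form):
True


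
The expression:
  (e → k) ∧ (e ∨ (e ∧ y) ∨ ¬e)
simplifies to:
k ∨ ¬e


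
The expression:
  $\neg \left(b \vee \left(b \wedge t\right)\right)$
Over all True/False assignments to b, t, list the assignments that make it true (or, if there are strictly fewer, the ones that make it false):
is true only for:
  b=False, t=False;
  b=False, t=True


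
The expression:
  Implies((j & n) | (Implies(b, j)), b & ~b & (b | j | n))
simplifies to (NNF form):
b & ~j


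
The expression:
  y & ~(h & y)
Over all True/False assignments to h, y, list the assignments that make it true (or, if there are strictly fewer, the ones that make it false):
is true only for:
  h=False, y=True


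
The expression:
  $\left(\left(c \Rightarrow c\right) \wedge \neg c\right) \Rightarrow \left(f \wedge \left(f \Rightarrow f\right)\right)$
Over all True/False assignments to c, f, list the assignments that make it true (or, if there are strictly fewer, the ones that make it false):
is false only for:
  c=False, f=False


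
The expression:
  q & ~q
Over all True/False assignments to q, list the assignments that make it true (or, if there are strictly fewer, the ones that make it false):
is never true.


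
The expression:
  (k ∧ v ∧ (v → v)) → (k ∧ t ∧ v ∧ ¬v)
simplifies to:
¬k ∨ ¬v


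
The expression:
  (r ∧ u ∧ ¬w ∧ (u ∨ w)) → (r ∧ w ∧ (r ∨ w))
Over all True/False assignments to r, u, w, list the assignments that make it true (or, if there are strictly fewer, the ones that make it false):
is false only for:
  r=True, u=True, w=False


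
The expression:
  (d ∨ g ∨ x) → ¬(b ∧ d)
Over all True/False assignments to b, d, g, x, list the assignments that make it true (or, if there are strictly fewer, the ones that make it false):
is false only for:
  b=True, d=True, g=False, x=False;
  b=True, d=True, g=False, x=True;
  b=True, d=True, g=True, x=False;
  b=True, d=True, g=True, x=True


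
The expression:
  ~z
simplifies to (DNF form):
~z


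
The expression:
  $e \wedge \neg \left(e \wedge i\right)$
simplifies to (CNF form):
$e \wedge \neg i$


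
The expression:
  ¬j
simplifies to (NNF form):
¬j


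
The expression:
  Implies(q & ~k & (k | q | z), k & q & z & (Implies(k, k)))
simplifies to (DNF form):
k | ~q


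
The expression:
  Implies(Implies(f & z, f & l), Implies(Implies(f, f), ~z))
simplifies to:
~z | (f & ~l)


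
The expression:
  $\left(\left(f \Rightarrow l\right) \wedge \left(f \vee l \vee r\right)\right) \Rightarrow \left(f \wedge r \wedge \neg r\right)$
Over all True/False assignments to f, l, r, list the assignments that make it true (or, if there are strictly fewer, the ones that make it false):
is true only for:
  f=False, l=False, r=False;
  f=True, l=False, r=False;
  f=True, l=False, r=True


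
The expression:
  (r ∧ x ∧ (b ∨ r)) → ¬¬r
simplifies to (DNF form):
True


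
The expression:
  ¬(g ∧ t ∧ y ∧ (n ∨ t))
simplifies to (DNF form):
¬g ∨ ¬t ∨ ¬y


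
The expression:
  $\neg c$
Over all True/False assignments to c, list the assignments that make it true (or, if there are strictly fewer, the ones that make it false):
is true only for:
  c=False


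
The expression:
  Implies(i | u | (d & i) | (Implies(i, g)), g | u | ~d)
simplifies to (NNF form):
g | u | ~d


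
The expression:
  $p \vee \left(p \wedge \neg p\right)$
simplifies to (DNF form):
$p$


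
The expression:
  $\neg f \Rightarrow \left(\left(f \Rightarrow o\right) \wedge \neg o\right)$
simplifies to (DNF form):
$f \vee \neg o$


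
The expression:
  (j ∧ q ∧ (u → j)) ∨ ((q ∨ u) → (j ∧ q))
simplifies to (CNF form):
(j ∨ ¬q) ∧ (q ∨ ¬u)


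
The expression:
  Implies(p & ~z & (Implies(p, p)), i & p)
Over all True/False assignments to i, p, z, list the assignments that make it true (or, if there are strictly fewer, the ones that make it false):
is false only for:
  i=False, p=True, z=False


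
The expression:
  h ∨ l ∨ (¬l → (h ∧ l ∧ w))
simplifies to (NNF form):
h ∨ l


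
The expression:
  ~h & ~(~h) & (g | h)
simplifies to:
False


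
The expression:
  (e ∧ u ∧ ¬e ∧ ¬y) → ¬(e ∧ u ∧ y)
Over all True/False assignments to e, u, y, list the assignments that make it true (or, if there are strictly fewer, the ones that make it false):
is always true.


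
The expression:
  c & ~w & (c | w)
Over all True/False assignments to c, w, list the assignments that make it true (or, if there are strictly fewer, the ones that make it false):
is true only for:
  c=True, w=False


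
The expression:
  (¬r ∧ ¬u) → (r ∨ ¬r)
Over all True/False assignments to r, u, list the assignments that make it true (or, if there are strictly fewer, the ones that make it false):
is always true.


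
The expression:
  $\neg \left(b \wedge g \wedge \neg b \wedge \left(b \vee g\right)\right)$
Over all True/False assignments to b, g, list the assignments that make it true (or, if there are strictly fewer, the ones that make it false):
is always true.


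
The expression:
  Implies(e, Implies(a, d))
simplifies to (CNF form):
d | ~a | ~e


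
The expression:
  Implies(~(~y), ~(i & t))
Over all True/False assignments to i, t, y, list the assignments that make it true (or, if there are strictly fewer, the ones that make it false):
is false only for:
  i=True, t=True, y=True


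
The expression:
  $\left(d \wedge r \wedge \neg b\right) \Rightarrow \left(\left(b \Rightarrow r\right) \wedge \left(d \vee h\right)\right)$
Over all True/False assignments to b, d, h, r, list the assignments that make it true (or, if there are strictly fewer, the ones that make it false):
is always true.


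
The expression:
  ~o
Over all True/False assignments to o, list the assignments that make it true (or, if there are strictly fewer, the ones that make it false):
is true only for:
  o=False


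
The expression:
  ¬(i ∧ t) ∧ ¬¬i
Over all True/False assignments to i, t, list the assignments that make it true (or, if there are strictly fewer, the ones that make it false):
is true only for:
  i=True, t=False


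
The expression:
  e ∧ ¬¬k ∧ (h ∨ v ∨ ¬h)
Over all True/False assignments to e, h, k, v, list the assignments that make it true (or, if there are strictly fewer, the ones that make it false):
is true only for:
  e=True, h=False, k=True, v=False;
  e=True, h=False, k=True, v=True;
  e=True, h=True, k=True, v=False;
  e=True, h=True, k=True, v=True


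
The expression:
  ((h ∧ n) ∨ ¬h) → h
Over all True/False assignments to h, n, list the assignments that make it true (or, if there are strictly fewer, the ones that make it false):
is true only for:
  h=True, n=False;
  h=True, n=True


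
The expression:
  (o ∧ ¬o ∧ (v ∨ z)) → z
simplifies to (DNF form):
True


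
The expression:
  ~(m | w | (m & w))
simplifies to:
~m & ~w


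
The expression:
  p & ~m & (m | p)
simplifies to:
p & ~m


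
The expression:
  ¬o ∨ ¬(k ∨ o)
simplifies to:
¬o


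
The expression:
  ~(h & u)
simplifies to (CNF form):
~h | ~u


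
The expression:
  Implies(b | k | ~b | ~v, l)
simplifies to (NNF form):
l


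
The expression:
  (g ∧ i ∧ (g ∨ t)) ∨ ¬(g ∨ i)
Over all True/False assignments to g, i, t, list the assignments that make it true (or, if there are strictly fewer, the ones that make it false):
is true only for:
  g=False, i=False, t=False;
  g=False, i=False, t=True;
  g=True, i=True, t=False;
  g=True, i=True, t=True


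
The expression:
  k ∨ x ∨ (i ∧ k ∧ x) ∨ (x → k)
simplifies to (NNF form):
True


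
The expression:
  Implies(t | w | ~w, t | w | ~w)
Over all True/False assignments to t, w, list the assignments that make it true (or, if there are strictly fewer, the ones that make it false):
is always true.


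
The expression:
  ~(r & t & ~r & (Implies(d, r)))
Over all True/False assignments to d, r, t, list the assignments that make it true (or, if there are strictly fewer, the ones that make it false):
is always true.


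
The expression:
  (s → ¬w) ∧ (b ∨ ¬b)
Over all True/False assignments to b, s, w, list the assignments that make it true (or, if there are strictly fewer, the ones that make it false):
is false only for:
  b=False, s=True, w=True;
  b=True, s=True, w=True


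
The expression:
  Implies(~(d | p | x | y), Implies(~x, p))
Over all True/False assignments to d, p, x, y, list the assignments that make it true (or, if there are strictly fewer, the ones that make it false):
is false only for:
  d=False, p=False, x=False, y=False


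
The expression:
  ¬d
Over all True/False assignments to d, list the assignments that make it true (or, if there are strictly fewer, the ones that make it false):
is true only for:
  d=False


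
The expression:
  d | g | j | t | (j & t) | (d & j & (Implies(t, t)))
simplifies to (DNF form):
d | g | j | t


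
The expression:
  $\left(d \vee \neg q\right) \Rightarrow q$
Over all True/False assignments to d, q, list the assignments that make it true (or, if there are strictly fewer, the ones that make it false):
is true only for:
  d=False, q=True;
  d=True, q=True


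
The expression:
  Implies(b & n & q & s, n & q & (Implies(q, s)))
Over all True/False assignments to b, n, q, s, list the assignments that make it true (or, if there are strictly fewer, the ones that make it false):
is always true.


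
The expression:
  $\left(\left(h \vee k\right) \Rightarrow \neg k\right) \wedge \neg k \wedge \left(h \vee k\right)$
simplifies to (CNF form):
$h \wedge \neg k$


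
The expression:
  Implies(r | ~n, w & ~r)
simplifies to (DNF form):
(n & ~r) | (w & ~r)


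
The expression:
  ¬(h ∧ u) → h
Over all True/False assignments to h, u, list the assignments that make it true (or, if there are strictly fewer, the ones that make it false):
is true only for:
  h=True, u=False;
  h=True, u=True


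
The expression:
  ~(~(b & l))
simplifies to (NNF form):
b & l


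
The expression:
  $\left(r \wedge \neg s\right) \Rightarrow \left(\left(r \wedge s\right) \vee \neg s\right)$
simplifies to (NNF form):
$\text{True}$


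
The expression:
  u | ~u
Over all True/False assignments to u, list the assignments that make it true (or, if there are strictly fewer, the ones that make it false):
is always true.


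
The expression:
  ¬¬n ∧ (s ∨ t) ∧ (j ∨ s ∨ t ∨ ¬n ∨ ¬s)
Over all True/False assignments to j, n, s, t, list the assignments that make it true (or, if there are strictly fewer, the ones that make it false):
is true only for:
  j=False, n=True, s=False, t=True;
  j=False, n=True, s=True, t=False;
  j=False, n=True, s=True, t=True;
  j=True, n=True, s=False, t=True;
  j=True, n=True, s=True, t=False;
  j=True, n=True, s=True, t=True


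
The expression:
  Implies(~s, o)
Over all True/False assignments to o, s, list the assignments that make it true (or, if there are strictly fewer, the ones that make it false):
is false only for:
  o=False, s=False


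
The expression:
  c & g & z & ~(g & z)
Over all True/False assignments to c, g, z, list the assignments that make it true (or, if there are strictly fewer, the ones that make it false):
is never true.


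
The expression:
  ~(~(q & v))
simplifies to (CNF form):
q & v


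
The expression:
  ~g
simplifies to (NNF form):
~g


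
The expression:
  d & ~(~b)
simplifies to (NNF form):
b & d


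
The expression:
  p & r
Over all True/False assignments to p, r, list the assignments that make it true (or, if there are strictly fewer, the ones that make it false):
is true only for:
  p=True, r=True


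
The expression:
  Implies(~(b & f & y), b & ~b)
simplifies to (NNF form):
b & f & y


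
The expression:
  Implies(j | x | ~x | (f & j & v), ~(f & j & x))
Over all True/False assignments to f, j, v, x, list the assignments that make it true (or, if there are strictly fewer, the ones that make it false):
is false only for:
  f=True, j=True, v=False, x=True;
  f=True, j=True, v=True, x=True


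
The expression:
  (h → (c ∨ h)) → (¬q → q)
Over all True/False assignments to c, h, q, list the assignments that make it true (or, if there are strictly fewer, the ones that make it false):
is true only for:
  c=False, h=False, q=True;
  c=False, h=True, q=True;
  c=True, h=False, q=True;
  c=True, h=True, q=True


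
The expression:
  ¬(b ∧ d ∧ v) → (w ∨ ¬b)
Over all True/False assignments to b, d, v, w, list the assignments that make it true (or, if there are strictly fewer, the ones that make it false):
is false only for:
  b=True, d=False, v=False, w=False;
  b=True, d=False, v=True, w=False;
  b=True, d=True, v=False, w=False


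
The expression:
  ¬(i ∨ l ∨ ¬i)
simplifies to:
False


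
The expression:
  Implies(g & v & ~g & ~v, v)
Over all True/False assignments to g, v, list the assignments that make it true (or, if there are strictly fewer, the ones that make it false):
is always true.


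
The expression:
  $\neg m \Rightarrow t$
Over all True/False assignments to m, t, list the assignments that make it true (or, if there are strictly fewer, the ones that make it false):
is false only for:
  m=False, t=False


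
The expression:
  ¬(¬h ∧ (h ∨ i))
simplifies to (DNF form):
h ∨ ¬i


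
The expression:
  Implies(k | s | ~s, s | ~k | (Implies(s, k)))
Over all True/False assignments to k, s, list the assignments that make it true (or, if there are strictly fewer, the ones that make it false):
is always true.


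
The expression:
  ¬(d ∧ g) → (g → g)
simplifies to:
True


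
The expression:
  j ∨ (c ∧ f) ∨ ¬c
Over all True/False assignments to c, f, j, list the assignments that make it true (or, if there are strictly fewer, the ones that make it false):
is false only for:
  c=True, f=False, j=False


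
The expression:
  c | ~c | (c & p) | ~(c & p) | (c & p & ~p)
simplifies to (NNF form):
True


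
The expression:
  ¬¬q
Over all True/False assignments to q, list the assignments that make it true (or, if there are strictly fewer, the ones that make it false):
is true only for:
  q=True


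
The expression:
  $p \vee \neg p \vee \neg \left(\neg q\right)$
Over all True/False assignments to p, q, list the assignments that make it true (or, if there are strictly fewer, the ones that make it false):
is always true.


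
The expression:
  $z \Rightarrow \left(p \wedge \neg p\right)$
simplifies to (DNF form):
$\neg z$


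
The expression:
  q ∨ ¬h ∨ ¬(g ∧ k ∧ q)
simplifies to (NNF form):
True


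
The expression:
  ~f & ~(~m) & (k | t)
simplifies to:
m & ~f & (k | t)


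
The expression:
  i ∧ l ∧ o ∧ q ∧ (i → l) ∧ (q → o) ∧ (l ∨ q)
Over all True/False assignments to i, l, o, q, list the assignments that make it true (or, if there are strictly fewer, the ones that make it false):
is true only for:
  i=True, l=True, o=True, q=True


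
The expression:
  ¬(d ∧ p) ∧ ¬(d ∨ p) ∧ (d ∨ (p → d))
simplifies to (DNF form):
¬d ∧ ¬p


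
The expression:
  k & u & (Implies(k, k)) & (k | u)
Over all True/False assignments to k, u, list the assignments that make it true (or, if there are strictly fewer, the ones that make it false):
is true only for:
  k=True, u=True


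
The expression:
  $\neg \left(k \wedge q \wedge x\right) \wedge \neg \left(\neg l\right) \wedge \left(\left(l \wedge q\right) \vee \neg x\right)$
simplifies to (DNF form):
$\left(l \wedge \neg x\right) \vee \left(l \wedge q \wedge \neg k\right)$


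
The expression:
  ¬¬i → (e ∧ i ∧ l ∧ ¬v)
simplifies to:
(e ∧ l ∧ ¬v) ∨ ¬i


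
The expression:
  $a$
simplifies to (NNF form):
$a$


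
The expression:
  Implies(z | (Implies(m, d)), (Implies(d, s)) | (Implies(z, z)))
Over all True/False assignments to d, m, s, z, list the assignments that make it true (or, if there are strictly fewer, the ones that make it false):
is always true.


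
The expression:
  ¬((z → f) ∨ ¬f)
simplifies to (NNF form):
False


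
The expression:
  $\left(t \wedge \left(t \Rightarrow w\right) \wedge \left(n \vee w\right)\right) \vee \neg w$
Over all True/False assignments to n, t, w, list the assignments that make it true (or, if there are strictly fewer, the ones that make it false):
is false only for:
  n=False, t=False, w=True;
  n=True, t=False, w=True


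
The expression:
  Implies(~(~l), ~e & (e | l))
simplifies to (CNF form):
~e | ~l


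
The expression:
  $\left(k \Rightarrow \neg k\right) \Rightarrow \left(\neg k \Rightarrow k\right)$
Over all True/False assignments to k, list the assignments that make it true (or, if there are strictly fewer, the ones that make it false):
is true only for:
  k=True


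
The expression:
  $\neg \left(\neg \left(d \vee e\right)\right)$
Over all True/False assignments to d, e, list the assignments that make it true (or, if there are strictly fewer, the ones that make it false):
is false only for:
  d=False, e=False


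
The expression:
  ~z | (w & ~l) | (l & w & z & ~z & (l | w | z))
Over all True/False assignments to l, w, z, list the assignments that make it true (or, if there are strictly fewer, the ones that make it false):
is false only for:
  l=False, w=False, z=True;
  l=True, w=False, z=True;
  l=True, w=True, z=True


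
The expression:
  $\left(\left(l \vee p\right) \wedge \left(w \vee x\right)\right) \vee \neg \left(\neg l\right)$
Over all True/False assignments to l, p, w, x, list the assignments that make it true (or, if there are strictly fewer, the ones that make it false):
is false only for:
  l=False, p=False, w=False, x=False;
  l=False, p=False, w=False, x=True;
  l=False, p=False, w=True, x=False;
  l=False, p=False, w=True, x=True;
  l=False, p=True, w=False, x=False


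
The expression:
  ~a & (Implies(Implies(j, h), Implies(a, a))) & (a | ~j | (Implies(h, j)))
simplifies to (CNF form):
~a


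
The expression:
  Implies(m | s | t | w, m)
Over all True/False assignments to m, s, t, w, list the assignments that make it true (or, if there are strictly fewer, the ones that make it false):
is false only for:
  m=False, s=False, t=False, w=True;
  m=False, s=False, t=True, w=False;
  m=False, s=False, t=True, w=True;
  m=False, s=True, t=False, w=False;
  m=False, s=True, t=False, w=True;
  m=False, s=True, t=True, w=False;
  m=False, s=True, t=True, w=True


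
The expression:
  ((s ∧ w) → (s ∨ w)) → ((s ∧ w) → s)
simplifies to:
True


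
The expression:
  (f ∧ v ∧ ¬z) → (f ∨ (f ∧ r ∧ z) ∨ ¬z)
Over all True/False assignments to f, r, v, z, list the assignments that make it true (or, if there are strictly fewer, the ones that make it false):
is always true.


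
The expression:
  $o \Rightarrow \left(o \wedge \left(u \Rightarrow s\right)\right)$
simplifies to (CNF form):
$s \vee \neg o \vee \neg u$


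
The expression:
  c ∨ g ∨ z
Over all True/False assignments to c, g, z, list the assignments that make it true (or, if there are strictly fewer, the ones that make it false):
is false only for:
  c=False, g=False, z=False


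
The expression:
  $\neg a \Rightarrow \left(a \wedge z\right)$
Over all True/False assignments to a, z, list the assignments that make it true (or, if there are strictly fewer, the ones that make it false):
is true only for:
  a=True, z=False;
  a=True, z=True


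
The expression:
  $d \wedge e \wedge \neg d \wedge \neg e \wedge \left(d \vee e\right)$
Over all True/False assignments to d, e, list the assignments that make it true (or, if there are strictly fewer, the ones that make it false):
is never true.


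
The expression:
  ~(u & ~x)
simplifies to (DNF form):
x | ~u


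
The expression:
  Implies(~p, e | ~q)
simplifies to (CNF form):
e | p | ~q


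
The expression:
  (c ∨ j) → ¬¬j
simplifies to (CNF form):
j ∨ ¬c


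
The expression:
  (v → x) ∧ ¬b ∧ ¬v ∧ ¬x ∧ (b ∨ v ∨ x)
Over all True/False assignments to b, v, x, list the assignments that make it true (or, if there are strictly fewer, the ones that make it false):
is never true.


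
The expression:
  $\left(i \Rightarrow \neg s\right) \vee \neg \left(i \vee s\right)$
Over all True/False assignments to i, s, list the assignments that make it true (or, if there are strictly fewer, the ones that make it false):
is false only for:
  i=True, s=True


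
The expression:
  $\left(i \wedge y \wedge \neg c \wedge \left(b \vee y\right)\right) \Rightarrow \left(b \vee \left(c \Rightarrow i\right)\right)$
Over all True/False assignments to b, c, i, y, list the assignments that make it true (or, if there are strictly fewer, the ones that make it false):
is always true.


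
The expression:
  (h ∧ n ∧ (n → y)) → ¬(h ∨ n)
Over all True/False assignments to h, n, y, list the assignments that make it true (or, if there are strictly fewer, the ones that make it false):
is false only for:
  h=True, n=True, y=True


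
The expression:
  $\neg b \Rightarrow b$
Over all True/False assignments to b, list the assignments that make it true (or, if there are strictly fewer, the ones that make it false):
is true only for:
  b=True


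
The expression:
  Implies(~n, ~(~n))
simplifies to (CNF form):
n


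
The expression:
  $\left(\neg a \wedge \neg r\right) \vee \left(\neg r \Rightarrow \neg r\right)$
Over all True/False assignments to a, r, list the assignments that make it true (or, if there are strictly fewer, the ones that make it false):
is always true.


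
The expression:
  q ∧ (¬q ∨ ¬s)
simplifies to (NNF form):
q ∧ ¬s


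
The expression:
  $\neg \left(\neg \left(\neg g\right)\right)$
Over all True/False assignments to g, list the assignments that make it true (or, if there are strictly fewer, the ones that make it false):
is true only for:
  g=False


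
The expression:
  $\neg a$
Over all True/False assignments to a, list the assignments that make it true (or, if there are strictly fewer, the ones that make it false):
is true only for:
  a=False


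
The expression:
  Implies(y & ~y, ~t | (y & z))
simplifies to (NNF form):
True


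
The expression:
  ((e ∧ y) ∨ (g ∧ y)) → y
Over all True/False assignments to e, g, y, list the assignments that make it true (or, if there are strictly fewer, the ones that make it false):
is always true.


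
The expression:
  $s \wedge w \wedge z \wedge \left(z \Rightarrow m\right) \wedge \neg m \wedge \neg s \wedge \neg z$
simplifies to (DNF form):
$\text{False}$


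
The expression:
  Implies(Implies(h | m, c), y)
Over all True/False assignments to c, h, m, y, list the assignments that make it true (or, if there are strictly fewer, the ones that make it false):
is false only for:
  c=False, h=False, m=False, y=False;
  c=True, h=False, m=False, y=False;
  c=True, h=False, m=True, y=False;
  c=True, h=True, m=False, y=False;
  c=True, h=True, m=True, y=False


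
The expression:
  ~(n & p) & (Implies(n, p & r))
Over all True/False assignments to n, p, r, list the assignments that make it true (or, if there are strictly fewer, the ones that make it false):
is true only for:
  n=False, p=False, r=False;
  n=False, p=False, r=True;
  n=False, p=True, r=False;
  n=False, p=True, r=True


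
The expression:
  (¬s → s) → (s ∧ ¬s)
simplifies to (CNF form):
¬s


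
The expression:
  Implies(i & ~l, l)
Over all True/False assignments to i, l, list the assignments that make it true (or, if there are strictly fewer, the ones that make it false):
is false only for:
  i=True, l=False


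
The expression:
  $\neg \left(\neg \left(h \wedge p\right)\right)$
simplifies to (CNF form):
$h \wedge p$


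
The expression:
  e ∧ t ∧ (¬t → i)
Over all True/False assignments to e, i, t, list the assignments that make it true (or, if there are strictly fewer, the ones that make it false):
is true only for:
  e=True, i=False, t=True;
  e=True, i=True, t=True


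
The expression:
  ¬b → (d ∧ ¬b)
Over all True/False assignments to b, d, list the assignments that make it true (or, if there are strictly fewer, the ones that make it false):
is false only for:
  b=False, d=False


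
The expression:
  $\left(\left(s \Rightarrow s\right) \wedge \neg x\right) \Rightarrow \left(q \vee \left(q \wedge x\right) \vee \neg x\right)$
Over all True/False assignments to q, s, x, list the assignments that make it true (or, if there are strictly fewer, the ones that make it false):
is always true.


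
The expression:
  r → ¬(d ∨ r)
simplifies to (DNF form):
¬r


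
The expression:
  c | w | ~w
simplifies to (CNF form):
True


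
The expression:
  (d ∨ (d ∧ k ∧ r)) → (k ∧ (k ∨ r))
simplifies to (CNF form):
k ∨ ¬d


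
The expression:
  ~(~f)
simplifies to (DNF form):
f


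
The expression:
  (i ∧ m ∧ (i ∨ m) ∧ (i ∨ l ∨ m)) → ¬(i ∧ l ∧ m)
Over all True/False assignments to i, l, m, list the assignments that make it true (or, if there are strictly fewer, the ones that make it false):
is false only for:
  i=True, l=True, m=True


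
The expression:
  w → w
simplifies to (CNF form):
True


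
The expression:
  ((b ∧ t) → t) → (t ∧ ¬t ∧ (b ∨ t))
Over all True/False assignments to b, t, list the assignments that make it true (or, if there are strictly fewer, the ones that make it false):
is never true.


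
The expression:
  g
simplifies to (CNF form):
g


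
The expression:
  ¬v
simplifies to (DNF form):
¬v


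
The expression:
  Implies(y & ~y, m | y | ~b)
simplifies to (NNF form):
True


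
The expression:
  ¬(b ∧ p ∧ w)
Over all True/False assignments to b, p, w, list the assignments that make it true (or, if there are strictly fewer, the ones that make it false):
is false only for:
  b=True, p=True, w=True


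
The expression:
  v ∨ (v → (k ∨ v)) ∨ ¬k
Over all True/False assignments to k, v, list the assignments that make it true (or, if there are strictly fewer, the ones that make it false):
is always true.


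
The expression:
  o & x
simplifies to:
o & x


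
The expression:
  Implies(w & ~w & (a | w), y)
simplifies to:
True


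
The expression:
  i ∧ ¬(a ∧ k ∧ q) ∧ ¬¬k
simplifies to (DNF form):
(i ∧ k ∧ ¬a) ∨ (i ∧ k ∧ ¬q)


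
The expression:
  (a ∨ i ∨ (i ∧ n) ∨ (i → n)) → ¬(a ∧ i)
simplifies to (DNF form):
¬a ∨ ¬i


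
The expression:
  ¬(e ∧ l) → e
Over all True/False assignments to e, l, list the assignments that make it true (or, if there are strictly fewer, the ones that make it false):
is true only for:
  e=True, l=False;
  e=True, l=True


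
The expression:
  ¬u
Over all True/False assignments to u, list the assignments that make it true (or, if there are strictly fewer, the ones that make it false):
is true only for:
  u=False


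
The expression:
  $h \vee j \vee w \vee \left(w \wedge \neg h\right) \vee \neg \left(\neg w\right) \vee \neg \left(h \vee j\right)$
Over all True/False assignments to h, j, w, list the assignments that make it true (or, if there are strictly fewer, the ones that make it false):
is always true.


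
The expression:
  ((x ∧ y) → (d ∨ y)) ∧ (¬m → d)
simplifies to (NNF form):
d ∨ m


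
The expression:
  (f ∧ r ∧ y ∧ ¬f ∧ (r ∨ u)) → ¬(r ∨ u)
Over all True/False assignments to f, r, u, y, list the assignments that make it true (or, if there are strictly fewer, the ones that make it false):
is always true.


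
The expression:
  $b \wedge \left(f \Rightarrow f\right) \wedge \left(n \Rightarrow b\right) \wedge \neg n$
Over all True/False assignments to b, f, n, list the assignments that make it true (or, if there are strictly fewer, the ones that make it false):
is true only for:
  b=True, f=False, n=False;
  b=True, f=True, n=False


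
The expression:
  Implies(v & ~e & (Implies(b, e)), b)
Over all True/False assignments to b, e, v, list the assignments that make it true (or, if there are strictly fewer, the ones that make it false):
is false only for:
  b=False, e=False, v=True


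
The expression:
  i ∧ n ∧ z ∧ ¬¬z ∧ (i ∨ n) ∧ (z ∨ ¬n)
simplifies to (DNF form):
i ∧ n ∧ z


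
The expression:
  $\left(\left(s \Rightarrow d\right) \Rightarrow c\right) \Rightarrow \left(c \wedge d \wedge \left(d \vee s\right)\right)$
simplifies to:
$d \vee \left(\neg c \wedge \neg s\right)$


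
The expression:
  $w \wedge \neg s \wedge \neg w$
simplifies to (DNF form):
$\text{False}$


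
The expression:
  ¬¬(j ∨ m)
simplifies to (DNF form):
j ∨ m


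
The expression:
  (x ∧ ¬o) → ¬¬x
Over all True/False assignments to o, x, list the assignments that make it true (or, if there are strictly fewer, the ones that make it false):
is always true.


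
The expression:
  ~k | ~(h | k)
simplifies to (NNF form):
~k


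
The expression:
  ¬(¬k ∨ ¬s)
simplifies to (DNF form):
k ∧ s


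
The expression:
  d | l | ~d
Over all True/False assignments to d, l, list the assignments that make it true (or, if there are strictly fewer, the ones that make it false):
is always true.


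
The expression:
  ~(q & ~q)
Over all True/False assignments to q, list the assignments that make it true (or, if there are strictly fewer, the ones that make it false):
is always true.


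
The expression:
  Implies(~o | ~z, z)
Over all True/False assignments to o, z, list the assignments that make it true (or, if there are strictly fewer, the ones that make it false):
is true only for:
  o=False, z=True;
  o=True, z=True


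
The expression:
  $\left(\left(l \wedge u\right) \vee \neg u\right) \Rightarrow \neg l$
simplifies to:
$\neg l$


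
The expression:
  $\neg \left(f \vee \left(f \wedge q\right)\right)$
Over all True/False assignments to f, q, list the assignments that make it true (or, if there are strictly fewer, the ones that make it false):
is true only for:
  f=False, q=False;
  f=False, q=True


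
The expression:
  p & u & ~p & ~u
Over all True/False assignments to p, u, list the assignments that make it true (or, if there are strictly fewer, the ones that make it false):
is never true.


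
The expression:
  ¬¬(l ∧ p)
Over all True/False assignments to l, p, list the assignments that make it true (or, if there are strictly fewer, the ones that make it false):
is true only for:
  l=True, p=True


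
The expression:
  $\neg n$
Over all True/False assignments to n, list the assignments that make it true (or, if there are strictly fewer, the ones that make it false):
is true only for:
  n=False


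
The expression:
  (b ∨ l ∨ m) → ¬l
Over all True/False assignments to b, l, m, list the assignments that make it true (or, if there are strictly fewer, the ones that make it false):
is true only for:
  b=False, l=False, m=False;
  b=False, l=False, m=True;
  b=True, l=False, m=False;
  b=True, l=False, m=True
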